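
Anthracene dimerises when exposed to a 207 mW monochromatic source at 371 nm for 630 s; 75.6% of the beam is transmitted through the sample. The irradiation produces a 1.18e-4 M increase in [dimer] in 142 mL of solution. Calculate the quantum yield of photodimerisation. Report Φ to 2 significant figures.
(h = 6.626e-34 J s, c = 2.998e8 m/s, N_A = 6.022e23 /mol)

Product: (1.18e-4 M)(0.142 L) = 1.676e-5 mol.
Photon energy at 371 nm: hc/λ = (6.626e-34)(2.998e8)/(371e-9) = 5.354e-19 J.
Energy delivered: (207 mW)(630 s) = 130.4 J.
Photons incident: 130.4 / 5.354e-19 = 2.436e20, i.e. 2.436e20/6.022e23 = 4.045e-4 mol.
Fraction absorbed: 1 − 75.6/100 = 0.2440.
Photons absorbed: 0.2440 × 4.045e-4 = 9.870e-5 mol.
Φ = 1.676e-5 mol / 9.870e-5 mol photons = 0.17.

Φ = 0.17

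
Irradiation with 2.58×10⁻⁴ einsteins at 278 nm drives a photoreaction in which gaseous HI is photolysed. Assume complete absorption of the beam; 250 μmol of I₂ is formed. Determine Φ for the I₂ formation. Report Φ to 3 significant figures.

Φ = 0.969

Product: 250 μmol = 2.50×10⁻⁴ mol.
Φ = 2.50×10⁻⁴ mol / 2.58×10⁻⁴ mol photons = 0.969.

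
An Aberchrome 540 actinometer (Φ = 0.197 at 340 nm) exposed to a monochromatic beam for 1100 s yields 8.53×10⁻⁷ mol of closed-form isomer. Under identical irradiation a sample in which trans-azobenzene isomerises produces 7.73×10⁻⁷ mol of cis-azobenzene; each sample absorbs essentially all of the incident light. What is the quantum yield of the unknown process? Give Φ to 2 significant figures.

Φ = 0.18

Photons absorbed by the actinometer: 8.53×10⁻⁷ / 0.197 = 4.330×10⁻⁶ mol.
Φ(unknown) = 7.73×10⁻⁷ / 4.330×10⁻⁶ = 0.18.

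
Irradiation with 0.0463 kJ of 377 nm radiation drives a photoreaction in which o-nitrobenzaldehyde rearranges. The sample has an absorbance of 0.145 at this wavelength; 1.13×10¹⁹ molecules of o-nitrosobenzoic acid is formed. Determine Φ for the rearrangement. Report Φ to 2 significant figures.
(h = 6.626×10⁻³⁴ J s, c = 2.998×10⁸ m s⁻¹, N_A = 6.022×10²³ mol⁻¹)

Product: 1.13×10¹⁹ / 6.022×10²³ = 1.876×10⁻⁵ mol.
Photon energy at 377 nm: hc/λ = (6.626×10⁻³⁴)(2.998×10⁸)/(377×10⁻⁹) = 5.269×10⁻¹⁹ J.
Incident energy: 0.0463 kJ = 46.3 J.
Photons incident: 46.3 / 5.269×10⁻¹⁹ = 8.787×10¹⁹, i.e. 8.787×10¹⁹/6.022×10²³ = 1.459×10⁻⁴ mol.
Fraction absorbed: 1 − 10^(−0.145) = 0.2839.
Photons absorbed: 0.2839 × 1.459×10⁻⁴ = 4.142×10⁻⁵ mol.
Φ = 1.876×10⁻⁵ mol / 4.142×10⁻⁵ mol photons = 0.45.

Φ = 0.45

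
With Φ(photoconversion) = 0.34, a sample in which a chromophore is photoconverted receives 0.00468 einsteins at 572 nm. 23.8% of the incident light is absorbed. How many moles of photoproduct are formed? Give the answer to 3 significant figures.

Photons absorbed: 0.238 × 0.00468 = 0.001114 mol.
Product: Φ × n_abs = 0.34 × 0.001114 = 3.788×10⁻⁴ mol.

3.79×10⁻⁴ mol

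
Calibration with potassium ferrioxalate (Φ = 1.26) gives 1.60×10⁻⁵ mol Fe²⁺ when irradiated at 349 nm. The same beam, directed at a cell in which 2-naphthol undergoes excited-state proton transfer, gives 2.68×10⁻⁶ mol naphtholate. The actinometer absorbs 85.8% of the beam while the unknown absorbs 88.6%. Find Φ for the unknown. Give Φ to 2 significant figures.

Photons absorbed by the actinometer: 1.60×10⁻⁵ / 1.26 = 1.270×10⁻⁵ mol.
Incident flux: 1.270×10⁻⁵ / 0.858 = 1.480×10⁻⁵ einstein.
Absorbed by unknown: 0.886 × 1.480×10⁻⁵ = 1.311×10⁻⁵ mol.
Φ(unknown) = 2.68×10⁻⁶ / 1.311×10⁻⁵ = 0.20.

Φ = 0.20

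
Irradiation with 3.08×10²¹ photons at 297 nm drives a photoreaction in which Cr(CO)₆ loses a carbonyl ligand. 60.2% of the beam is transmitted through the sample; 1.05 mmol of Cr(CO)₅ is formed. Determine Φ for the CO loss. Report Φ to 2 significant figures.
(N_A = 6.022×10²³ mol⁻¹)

Φ = 0.52

Product: 1.05 mmol = 0.00105 mol.
Moles of photons: 3.08×10²¹ / 6.022×10²³ = 0.005115 mol.
Fraction absorbed: 1 − 60.2/100 = 0.3980.
Photons absorbed: 0.3980 × 0.005115 = 0.002036 mol.
Φ = 0.00105 mol / 0.002036 mol photons = 0.52.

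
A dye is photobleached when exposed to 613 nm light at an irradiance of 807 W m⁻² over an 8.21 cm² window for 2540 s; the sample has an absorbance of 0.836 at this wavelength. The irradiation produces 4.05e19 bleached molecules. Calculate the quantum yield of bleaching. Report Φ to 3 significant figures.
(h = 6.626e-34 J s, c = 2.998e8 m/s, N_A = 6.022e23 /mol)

Φ = 0.00913

Product: 4.05e19 / 6.022e23 = 6.725e-5 mol.
Photon energy at 613 nm: hc/λ = (6.626e-34)(2.998e8)/(613e-9) = 3.241e-19 J.
Energy delivered: (807 W m⁻²)(8.21e-4 m²)(2540 s) = 1683 J.
Photons incident: 1683 / 3.241e-19 = 5.193e21, i.e. 5.193e21/6.022e23 = 0.008623 mol.
Fraction absorbed: 1 − 10^(−0.836) = 0.8541.
Photons absorbed: 0.8541 × 0.008623 = 0.007365 mol.
Φ = 6.725e-5 mol / 0.007365 mol photons = 0.00913.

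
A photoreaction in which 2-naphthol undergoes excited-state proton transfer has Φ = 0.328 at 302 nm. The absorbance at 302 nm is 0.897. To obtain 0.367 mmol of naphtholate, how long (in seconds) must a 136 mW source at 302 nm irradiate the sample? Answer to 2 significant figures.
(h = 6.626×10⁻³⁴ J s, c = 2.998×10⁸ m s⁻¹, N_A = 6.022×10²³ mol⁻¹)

Product: 0.367 mmol = 3.67×10⁻⁴ mol.
Photons that must be absorbed: 3.67×10⁻⁴ / 0.328 = 0.001119 mol.
Fraction absorbed: 1 − 10^(−0.897) = 0.8732.
Incident photons needed: 0.001119 / 0.8732 = 0.001281 mol.
Photon energy: hc/λ = 6.578×10⁻¹⁹ J; per mole, 3.961×10⁵ J mol⁻¹.
Energy required: 0.001281 × 3.961×10⁵ = 507.4 J.
Time: 507.4 J / 0.136 W = 3700 s.

t ≈ 3700 s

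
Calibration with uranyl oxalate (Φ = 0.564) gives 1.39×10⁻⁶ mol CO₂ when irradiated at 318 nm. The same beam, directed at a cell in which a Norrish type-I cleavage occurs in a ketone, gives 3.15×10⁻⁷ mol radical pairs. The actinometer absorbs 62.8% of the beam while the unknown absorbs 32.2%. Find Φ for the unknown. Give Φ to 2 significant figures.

Photons absorbed by the actinometer: 1.39×10⁻⁶ / 0.564 = 2.465×10⁻⁶ mol.
Incident flux: 2.465×10⁻⁶ / 0.628 = 3.925×10⁻⁶ einstein.
Absorbed by unknown: 0.322 × 3.925×10⁻⁶ = 1.264×10⁻⁶ mol.
Φ(unknown) = 3.15×10⁻⁷ / 1.264×10⁻⁶ = 0.25.

Φ = 0.25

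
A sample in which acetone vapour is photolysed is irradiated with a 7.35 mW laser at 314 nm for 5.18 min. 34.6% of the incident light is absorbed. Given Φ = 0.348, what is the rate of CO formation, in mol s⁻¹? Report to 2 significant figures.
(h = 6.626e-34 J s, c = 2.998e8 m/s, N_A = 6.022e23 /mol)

Photon energy at 314 nm: hc/λ = (6.626e-34)(2.998e8)/(314e-9) = 6.326e-19 J.
Energy delivered: (7.35 mW)(310.8 s) = 2.284 J.
Photons incident: 2.284 / 6.326e-19 = 3.610e18, i.e. 3.610e18/6.022e23 = 5.995e-6 mol.
Photons absorbed: 0.346 × 5.995e-6 = 2.074e-6 mol.
Product formed: 0.348 × 2.074e-6 = 7.218e-7 mol.
Rate: 7.218e-7 / 310.8 s = 2.3e-9 mol s⁻¹.

2.3e-9 mol s⁻¹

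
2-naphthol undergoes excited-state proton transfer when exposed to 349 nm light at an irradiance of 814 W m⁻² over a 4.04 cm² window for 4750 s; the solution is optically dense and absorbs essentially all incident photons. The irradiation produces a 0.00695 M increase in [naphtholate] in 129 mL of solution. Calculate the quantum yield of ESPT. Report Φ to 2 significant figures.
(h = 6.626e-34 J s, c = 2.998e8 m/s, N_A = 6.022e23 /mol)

Product: (0.00695 M)(0.129 L) = 8.966e-4 mol.
Photon energy at 349 nm: hc/λ = (6.626e-34)(2.998e8)/(349e-9) = 5.692e-19 J.
Energy delivered: (814 W m⁻²)(4.04e-4 m²)(4750 s) = 1562 J.
Photons incident: 1562 / 5.692e-19 = 2.744e21, i.e. 2.744e21/6.022e23 = 0.004557 mol.
Φ = 8.966e-4 mol / 0.004557 mol photons = 0.20.

Φ = 0.20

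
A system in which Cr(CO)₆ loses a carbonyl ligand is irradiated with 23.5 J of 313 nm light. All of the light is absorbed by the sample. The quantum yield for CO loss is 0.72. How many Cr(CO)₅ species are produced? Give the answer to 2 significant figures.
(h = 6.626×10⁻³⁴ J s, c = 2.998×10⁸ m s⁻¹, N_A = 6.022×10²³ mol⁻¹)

Photon energy at 313 nm: hc/λ = (6.626×10⁻³⁴)(2.998×10⁸)/(313×10⁻⁹) = 6.347×10⁻¹⁹ J.
Photons incident: 23.5 / 6.347×10⁻¹⁹ = 3.703×10¹⁹, i.e. 3.703×10¹⁹/6.022×10²³ = 6.149×10⁻⁵ mol.
Product: Φ × n_abs = 0.72 × 6.149×10⁻⁵ = 4.427×10⁻⁵ mol.
As a count: 4.427×10⁻⁵ × 6.022×10²³ = 2.7×10¹⁹.

2.7×10¹⁹ species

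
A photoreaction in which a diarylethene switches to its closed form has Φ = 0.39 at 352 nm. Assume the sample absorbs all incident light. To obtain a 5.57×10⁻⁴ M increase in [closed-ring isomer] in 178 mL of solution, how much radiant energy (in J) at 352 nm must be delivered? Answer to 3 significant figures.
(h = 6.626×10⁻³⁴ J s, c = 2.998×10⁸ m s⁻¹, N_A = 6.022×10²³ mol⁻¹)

Product: (5.57×10⁻⁴ M)(0.178 L) = 9.915×10⁻⁵ mol.
Photons that must be absorbed: 9.915×10⁻⁵ / 0.39 = 2.542×10⁻⁴ mol.
Photon energy: hc/λ = 5.643×10⁻¹⁹ J; per mole, 3.398×10⁵ J mol⁻¹.
Energy required: 2.542×10⁻⁴ × 3.398×10⁵ = 86.4 J.

86.4 J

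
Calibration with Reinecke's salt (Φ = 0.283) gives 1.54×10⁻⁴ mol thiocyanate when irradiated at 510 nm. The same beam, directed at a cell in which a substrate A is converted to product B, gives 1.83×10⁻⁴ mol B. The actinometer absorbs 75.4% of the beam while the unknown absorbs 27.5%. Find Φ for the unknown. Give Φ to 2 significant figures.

Φ = 0.92

Photons absorbed by the actinometer: 1.54×10⁻⁴ / 0.283 = 5.442×10⁻⁴ mol.
Incident flux: 5.442×10⁻⁴ / 0.754 = 7.218×10⁻⁴ einstein.
Absorbed by unknown: 0.275 × 7.218×10⁻⁴ = 1.985×10⁻⁴ mol.
Φ(unknown) = 1.83×10⁻⁴ / 1.985×10⁻⁴ = 0.92.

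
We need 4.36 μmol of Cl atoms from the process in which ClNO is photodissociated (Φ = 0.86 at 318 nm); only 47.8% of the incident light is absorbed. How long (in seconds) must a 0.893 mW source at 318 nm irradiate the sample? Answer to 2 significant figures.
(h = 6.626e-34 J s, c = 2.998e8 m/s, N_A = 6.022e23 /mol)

Product: 4.36 μmol = 4.36e-6 mol.
Photons that must be absorbed: 4.36e-6 / 0.86 = 5.070e-6 mol.
Incident photons needed: 5.070e-6 / 0.478 = 1.061e-5 mol.
Photon energy: hc/λ = 6.247e-19 J; per mole, 3.762e5 J mol⁻¹.
Energy required: 1.061e-5 × 3.762e5 = 3.991 J.
Time: 3.991 J / 0.000893 W = 4500 s.

t ≈ 4500 s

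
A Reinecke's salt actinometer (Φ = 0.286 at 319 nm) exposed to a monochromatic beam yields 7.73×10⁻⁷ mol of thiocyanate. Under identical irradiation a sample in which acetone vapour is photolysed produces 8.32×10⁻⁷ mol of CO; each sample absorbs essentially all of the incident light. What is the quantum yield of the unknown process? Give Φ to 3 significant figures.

Photons absorbed by the actinometer: 7.73×10⁻⁷ / 0.286 = 2.703×10⁻⁶ mol.
Φ(unknown) = 8.32×10⁻⁷ / 2.703×10⁻⁶ = 0.308.

Φ = 0.308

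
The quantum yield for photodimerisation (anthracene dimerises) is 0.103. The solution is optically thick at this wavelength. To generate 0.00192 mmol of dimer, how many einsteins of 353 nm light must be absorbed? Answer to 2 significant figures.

Product: 0.00192 mmol = 1.92e-6 mol.
Photons that must be absorbed: 1.92e-6 / 0.103 = 1.864e-5 mol.

1.9e-5 einstein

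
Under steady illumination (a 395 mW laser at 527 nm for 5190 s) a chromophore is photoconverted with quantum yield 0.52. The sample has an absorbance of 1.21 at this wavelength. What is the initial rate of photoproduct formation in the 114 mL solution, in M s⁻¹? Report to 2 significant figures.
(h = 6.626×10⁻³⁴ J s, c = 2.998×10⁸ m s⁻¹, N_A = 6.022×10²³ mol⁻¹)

Photon energy at 527 nm: hc/λ = (6.626×10⁻³⁴)(2.998×10⁸)/(527×10⁻⁹) = 3.769×10⁻¹⁹ J.
Energy delivered: (395 mW)(5190 s) = 2050 J.
Photons incident: 2050 / 3.769×10⁻¹⁹ = 5.439×10²¹, i.e. 5.439×10²¹/6.022×10²³ = 0.009032 mol.
Fraction absorbed: 1 − 10^(−1.21) = 0.9383.
Photons absorbed: 0.9383 × 0.009032 = 0.008475 mol.
Product formed: 0.52 × 0.008475 = 0.004407 mol.
Rate: 0.004407 mol / (5190 s × 0.114 L) = 7.4×10⁻⁶ M s⁻¹.

7.4×10⁻⁶ M s⁻¹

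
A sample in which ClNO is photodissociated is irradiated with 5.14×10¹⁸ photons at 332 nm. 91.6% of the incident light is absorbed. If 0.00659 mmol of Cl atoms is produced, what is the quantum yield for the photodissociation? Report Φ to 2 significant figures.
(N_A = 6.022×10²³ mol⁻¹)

Product: 0.00659 mmol = 6.59×10⁻⁶ mol.
Moles of photons: 5.14×10¹⁸ / 6.022×10²³ = 8.535×10⁻⁶ mol.
Photons absorbed: 0.916 × 8.535×10⁻⁶ = 7.818×10⁻⁶ mol.
Φ = 6.59×10⁻⁶ mol / 7.818×10⁻⁶ mol photons = 0.84.

Φ = 0.84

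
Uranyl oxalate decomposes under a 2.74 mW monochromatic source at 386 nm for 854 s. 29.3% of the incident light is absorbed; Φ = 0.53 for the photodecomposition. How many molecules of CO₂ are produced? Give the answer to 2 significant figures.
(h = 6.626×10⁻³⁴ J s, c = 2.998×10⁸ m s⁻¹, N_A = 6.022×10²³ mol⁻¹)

7.1×10¹⁷ molecules

Photon energy at 386 nm: hc/λ = (6.626×10⁻³⁴)(2.998×10⁸)/(386×10⁻⁹) = 5.146×10⁻¹⁹ J.
Energy delivered: (2.74 mW)(854 s) = 2.340 J.
Photons incident: 2.340 / 5.146×10⁻¹⁹ = 4.547×10¹⁸, i.e. 4.547×10¹⁸/6.022×10²³ = 7.551×10⁻⁶ mol.
Photons absorbed: 0.293 × 7.551×10⁻⁶ = 2.212×10⁻⁶ mol.
Product: Φ × n_abs = 0.53 × 2.212×10⁻⁶ = 1.172×10⁻⁶ mol.
As a count: 1.172×10⁻⁶ × 6.022×10²³ = 7.1×10¹⁷.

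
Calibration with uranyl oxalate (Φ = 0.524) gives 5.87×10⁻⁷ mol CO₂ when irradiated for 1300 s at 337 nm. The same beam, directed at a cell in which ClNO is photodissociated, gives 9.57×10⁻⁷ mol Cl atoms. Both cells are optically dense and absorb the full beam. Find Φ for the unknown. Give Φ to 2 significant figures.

Photons absorbed by the actinometer: 5.87×10⁻⁷ / 0.524 = 1.120×10⁻⁶ mol.
Φ(unknown) = 9.57×10⁻⁷ / 1.120×10⁻⁶ = 0.85.

Φ = 0.85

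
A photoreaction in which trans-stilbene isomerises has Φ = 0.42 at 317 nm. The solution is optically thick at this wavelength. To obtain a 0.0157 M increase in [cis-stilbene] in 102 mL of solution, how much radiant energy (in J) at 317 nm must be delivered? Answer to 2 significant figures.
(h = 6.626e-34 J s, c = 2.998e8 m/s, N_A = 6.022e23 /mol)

Product: (0.0157 M)(0.102 L) = 0.001601 mol.
Photons that must be absorbed: 0.001601 / 0.42 = 0.003812 mol.
Photon energy: hc/λ = 6.266e-19 J; per mole, 3.773e5 J mol⁻¹.
Energy required: 0.003812 × 3.773e5 = 1400 J.

1400 J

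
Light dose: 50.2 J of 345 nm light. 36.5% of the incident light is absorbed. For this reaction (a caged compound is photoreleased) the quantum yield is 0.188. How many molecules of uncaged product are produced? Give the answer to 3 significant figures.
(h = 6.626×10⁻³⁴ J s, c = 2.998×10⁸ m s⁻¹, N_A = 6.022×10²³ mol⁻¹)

Photon energy at 345 nm: hc/λ = (6.626×10⁻³⁴)(2.998×10⁸)/(345×10⁻⁹) = 5.758×10⁻¹⁹ J.
Photons incident: 50.2 / 5.758×10⁻¹⁹ = 8.718×10¹⁹, i.e. 8.718×10¹⁹/6.022×10²³ = 1.448×10⁻⁴ mol.
Photons absorbed: 0.365 × 1.448×10⁻⁴ = 5.285×10⁻⁵ mol.
Product: Φ × n_abs = 0.188 × 5.285×10⁻⁵ = 9.936×10⁻⁶ mol.
As a count: 9.936×10⁻⁶ × 6.022×10²³ = 5.98×10¹⁸.

5.98×10¹⁸ molecules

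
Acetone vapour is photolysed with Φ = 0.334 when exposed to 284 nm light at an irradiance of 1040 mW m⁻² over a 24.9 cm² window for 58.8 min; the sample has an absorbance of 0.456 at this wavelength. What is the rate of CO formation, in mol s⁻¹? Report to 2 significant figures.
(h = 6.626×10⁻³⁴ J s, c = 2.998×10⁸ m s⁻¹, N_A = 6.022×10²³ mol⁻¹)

1.3×10⁻⁹ mol s⁻¹

Photon energy at 284 nm: hc/λ = (6.626×10⁻³⁴)(2.998×10⁸)/(284×10⁻⁹) = 6.995×10⁻¹⁹ J.
Energy delivered: (1040 mW m⁻²)(24.9×10⁻⁴ m²)(3528 s) = 9.136 J.
Photons incident: 9.136 / 6.995×10⁻¹⁹ = 1.306×10¹⁹, i.e. 1.306×10¹⁹/6.022×10²³ = 2.169×10⁻⁵ mol.
Fraction absorbed: 1 − 10^(−0.456) = 0.6501.
Photons absorbed: 0.6501 × 2.169×10⁻⁵ = 1.410×10⁻⁵ mol.
Product formed: 0.334 × 1.410×10⁻⁵ = 4.709×10⁻⁶ mol.
Rate: 4.709×10⁻⁶ / 3528 s = 1.3×10⁻⁹ mol s⁻¹.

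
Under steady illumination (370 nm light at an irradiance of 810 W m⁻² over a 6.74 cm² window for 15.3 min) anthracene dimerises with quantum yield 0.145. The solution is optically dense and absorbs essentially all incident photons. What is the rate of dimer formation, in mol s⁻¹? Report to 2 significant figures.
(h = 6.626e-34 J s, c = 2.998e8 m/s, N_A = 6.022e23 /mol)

2.4e-7 mol s⁻¹

Photon energy at 370 nm: hc/λ = (6.626e-34)(2.998e8)/(370e-9) = 5.369e-19 J.
Energy delivered: (810 W m⁻²)(6.74e-4 m²)(918 s) = 501.2 J.
Photons incident: 501.2 / 5.369e-19 = 9.335e20, i.e. 9.335e20/6.022e23 = 0.001550 mol.
Product formed: 0.145 × 0.001550 = 2.248e-4 mol.
Rate: 2.248e-4 / 918 s = 2.4e-7 mol s⁻¹.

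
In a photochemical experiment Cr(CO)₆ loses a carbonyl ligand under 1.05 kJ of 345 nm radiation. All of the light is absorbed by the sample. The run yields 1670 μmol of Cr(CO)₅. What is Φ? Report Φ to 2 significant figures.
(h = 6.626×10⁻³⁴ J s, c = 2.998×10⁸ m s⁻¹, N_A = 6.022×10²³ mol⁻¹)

Φ = 0.55

Product: 1670 μmol = 0.00167 mol.
Photon energy at 345 nm: hc/λ = (6.626×10⁻³⁴)(2.998×10⁸)/(345×10⁻⁹) = 5.758×10⁻¹⁹ J.
Incident energy: 1.05 kJ = 1050 J.
Photons incident: 1050 / 5.758×10⁻¹⁹ = 1.824×10²¹, i.e. 1.824×10²¹/6.022×10²³ = 0.003029 mol.
Φ = 0.00167 mol / 0.003029 mol photons = 0.55.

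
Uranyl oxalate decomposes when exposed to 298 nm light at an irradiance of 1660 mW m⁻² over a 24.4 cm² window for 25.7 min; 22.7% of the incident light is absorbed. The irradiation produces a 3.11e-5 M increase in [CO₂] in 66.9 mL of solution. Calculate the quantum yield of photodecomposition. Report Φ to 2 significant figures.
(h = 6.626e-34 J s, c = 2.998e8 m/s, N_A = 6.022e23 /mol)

Product: (3.11e-5 M)(0.0669 L) = 2.081e-6 mol.
Photon energy at 298 nm: hc/λ = (6.626e-34)(2.998e8)/(298e-9) = 6.666e-19 J.
Energy delivered: (1660 mW m⁻²)(24.4e-4 m²)(1542 s) = 6.246 J.
Photons incident: 6.246 / 6.666e-19 = 9.370e18, i.e. 9.370e18/6.022e23 = 1.556e-5 mol.
Photons absorbed: 0.227 × 1.556e-5 = 3.532e-6 mol.
Φ = 2.081e-6 mol / 3.532e-6 mol photons = 0.59.

Φ = 0.59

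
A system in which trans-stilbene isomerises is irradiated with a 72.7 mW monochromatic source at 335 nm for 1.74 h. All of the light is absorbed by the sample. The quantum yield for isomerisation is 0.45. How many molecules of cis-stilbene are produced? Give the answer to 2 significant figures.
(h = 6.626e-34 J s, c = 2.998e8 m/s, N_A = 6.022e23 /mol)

3.5e20 molecules

Photon energy at 335 nm: hc/λ = (6.626e-34)(2.998e8)/(335e-9) = 5.930e-19 J.
Energy delivered: (72.7 mW)(6264 s) = 455.4 J.
Photons incident: 455.4 / 5.930e-19 = 7.680e20, i.e. 7.680e20/6.022e23 = 0.001275 mol.
Product: Φ × n_abs = 0.45 × 0.001275 = 5.738e-4 mol.
As a count: 5.738e-4 × 6.022e23 = 3.5e20.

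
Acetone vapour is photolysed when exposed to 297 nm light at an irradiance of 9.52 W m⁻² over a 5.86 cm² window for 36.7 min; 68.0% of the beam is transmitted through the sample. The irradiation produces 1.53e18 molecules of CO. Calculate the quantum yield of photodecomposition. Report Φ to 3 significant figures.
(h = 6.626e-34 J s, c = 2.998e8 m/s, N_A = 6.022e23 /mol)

Product: 1.53e18 / 6.022e23 = 2.541e-6 mol.
Photon energy at 297 nm: hc/λ = (6.626e-34)(2.998e8)/(297e-9) = 6.688e-19 J.
Energy delivered: (9.52 W m⁻²)(5.86e-4 m²)(2202 s) = 12.28 J.
Photons incident: 12.28 / 6.688e-19 = 1.836e19, i.e. 1.836e19/6.022e23 = 3.049e-5 mol.
Fraction absorbed: 1 − 68.0/100 = 0.3200.
Photons absorbed: 0.3200 × 3.049e-5 = 9.757e-6 mol.
Φ = 2.541e-6 mol / 9.757e-6 mol photons = 0.260.

Φ = 0.260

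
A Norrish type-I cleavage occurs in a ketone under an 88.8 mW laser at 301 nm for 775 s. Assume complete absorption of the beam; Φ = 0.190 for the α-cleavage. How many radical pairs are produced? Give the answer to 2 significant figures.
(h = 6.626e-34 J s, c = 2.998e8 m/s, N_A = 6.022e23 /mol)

2.0e19 radical pairs

Photon energy at 301 nm: hc/λ = (6.626e-34)(2.998e8)/(301e-9) = 6.600e-19 J.
Energy delivered: (88.8 mW)(775 s) = 68.82 J.
Photons incident: 68.82 / 6.600e-19 = 1.043e20, i.e. 1.043e20/6.022e23 = 1.732e-4 mol.
Product: Φ × n_abs = 0.190 × 1.732e-4 = 3.291e-5 mol.
As a count: 3.291e-5 × 6.022e23 = 2.0e19.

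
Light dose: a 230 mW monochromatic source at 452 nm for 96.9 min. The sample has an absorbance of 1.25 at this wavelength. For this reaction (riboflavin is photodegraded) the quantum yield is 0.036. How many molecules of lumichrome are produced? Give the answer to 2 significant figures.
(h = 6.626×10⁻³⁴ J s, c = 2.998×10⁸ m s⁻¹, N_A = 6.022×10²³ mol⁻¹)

Photon energy at 452 nm: hc/λ = (6.626×10⁻³⁴)(2.998×10⁸)/(452×10⁻⁹) = 4.395×10⁻¹⁹ J.
Energy delivered: (230 mW)(5814 s) = 1337 J.
Photons incident: 1337 / 4.395×10⁻¹⁹ = 3.042×10²¹, i.e. 3.042×10²¹/6.022×10²³ = 0.005051 mol.
Fraction absorbed: 1 − 10^(−1.25) = 0.9438.
Photons absorbed: 0.9438 × 0.005051 = 0.004767 mol.
Product: Φ × n_abs = 0.036 × 0.004767 = 1.716×10⁻⁴ mol.
As a count: 1.716×10⁻⁴ × 6.022×10²³ = 1.0×10²⁰.

1.0×10²⁰ molecules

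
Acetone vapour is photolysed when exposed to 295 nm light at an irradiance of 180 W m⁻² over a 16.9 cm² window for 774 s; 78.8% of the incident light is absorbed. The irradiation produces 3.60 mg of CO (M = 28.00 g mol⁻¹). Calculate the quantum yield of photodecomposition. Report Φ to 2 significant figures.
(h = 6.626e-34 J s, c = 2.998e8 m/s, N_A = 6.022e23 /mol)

Φ = 0.28

Product: 3.60 mg / 28.00 g mol⁻¹ = 1.286e-4 mol.
Photon energy at 295 nm: hc/λ = (6.626e-34)(2.998e8)/(295e-9) = 6.734e-19 J.
Energy delivered: (180 W m⁻²)(16.9e-4 m²)(774 s) = 235.5 J.
Photons incident: 235.5 / 6.734e-19 = 3.497e20, i.e. 3.497e20/6.022e23 = 5.807e-4 mol.
Photons absorbed: 0.788 × 5.807e-4 = 4.576e-4 mol.
Φ = 1.286e-4 mol / 4.576e-4 mol photons = 0.28.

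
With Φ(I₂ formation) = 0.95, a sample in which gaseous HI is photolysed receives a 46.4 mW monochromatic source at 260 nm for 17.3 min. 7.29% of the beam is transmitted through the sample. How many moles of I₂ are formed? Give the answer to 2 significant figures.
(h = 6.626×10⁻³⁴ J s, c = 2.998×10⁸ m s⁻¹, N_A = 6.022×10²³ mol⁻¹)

9.2×10⁻⁵ mol

Photon energy at 260 nm: hc/λ = (6.626×10⁻³⁴)(2.998×10⁸)/(260×10⁻⁹) = 7.640×10⁻¹⁹ J.
Energy delivered: (46.4 mW)(1038 s) = 48.16 J.
Photons incident: 48.16 / 7.640×10⁻¹⁹ = 6.304×10¹⁹, i.e. 6.304×10¹⁹/6.022×10²³ = 1.047×10⁻⁴ mol.
Fraction absorbed: 1 − 7.29/100 = 0.9271.
Photons absorbed: 0.9271 × 1.047×10⁻⁴ = 9.707×10⁻⁵ mol.
Product: Φ × n_abs = 0.95 × 9.707×10⁻⁵ = 9.222×10⁻⁵ mol.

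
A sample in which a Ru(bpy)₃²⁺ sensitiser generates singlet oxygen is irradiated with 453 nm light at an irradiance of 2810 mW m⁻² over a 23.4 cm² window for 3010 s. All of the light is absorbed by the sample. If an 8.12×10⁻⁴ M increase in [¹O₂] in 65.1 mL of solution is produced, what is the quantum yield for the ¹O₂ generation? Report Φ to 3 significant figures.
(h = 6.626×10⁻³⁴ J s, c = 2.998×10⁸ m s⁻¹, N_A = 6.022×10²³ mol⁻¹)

Product: (8.12×10⁻⁴ M)(0.0651 L) = 5.286×10⁻⁵ mol.
Photon energy at 453 nm: hc/λ = (6.626×10⁻³⁴)(2.998×10⁸)/(453×10⁻⁹) = 4.385×10⁻¹⁹ J.
Energy delivered: (2810 mW m⁻²)(23.4×10⁻⁴ m²)(3010 s) = 19.79 J.
Photons incident: 19.79 / 4.385×10⁻¹⁹ = 4.513×10¹⁹, i.e. 4.513×10¹⁹/6.022×10²³ = 7.494×10⁻⁵ mol.
Φ = 5.286×10⁻⁵ mol / 7.494×10⁻⁵ mol photons = 0.705.

Φ = 0.705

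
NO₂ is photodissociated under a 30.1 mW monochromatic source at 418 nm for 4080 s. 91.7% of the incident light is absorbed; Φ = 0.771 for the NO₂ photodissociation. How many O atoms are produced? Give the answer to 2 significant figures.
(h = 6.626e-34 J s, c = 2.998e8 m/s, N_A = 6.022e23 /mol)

Photon energy at 418 nm: hc/λ = (6.626e-34)(2.998e8)/(418e-9) = 4.752e-19 J.
Energy delivered: (30.1 mW)(4080 s) = 122.8 J.
Photons incident: 122.8 / 4.752e-19 = 2.584e20, i.e. 2.584e20/6.022e23 = 4.291e-4 mol.
Photons absorbed: 0.917 × 4.291e-4 = 3.935e-4 mol.
Product: Φ × n_abs = 0.771 × 3.935e-4 = 3.034e-4 mol.
As a count: 3.034e-4 × 6.022e23 = 1.8e20.

1.8e20 atoms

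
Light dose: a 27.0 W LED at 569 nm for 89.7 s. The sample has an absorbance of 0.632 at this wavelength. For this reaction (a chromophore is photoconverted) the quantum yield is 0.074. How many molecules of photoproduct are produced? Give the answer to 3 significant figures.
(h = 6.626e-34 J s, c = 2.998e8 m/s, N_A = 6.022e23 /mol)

3.94e20 molecules

Photon energy at 569 nm: hc/λ = (6.626e-34)(2.998e8)/(569e-9) = 3.491e-19 J.
Energy delivered: (27.0 W)(89.7 s) = 2422 J.
Photons incident: 2422 / 3.491e-19 = 6.938e21, i.e. 6.938e21/6.022e23 = 0.01152 mol.
Fraction absorbed: 1 − 10^(−0.632) = 0.7667.
Photons absorbed: 0.7667 × 0.01152 = 0.008832 mol.
Product: Φ × n_abs = 0.074 × 0.008832 = 6.536e-4 mol.
As a count: 6.536e-4 × 6.022e23 = 3.94e20.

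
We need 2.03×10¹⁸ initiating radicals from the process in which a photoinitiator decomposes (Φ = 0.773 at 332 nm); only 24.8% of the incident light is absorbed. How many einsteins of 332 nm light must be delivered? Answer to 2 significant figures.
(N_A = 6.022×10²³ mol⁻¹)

Product: 2.03×10¹⁸ / 6.022×10²³ = 3.371×10⁻⁶ mol.
Photons that must be absorbed: 3.371×10⁻⁶ / 0.773 = 4.361×10⁻⁶ mol.
Incident photons needed: 4.361×10⁻⁶ / 0.248 = 1.758×10⁻⁵ mol.

1.8×10⁻⁵ einstein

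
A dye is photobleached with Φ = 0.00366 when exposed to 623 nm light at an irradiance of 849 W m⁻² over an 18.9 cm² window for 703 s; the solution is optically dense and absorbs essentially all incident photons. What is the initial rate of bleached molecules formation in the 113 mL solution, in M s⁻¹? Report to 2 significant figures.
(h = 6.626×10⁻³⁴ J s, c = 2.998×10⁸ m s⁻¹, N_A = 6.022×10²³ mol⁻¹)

2.7×10⁻⁷ M s⁻¹

Photon energy at 623 nm: hc/λ = (6.626×10⁻³⁴)(2.998×10⁸)/(623×10⁻⁹) = 3.189×10⁻¹⁹ J.
Energy delivered: (849 W m⁻²)(18.9×10⁻⁴ m²)(703 s) = 1128 J.
Photons incident: 1128 / 3.189×10⁻¹⁹ = 3.537×10²¹, i.e. 3.537×10²¹/6.022×10²³ = 0.005873 mol.
Product formed: 0.00366 × 0.005873 = 2.150×10⁻⁵ mol.
Rate: 2.150×10⁻⁵ mol / (703 s × 0.113 L) = 2.7×10⁻⁷ M s⁻¹.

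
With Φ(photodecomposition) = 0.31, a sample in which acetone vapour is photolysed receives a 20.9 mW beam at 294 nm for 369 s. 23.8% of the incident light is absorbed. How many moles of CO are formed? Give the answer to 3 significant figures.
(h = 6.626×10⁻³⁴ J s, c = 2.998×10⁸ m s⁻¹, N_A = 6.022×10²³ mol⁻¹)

Photon energy at 294 nm: hc/λ = (6.626×10⁻³⁴)(2.998×10⁸)/(294×10⁻⁹) = 6.757×10⁻¹⁹ J.
Energy delivered: (20.9 mW)(369 s) = 7.712 J.
Photons incident: 7.712 / 6.757×10⁻¹⁹ = 1.141×10¹⁹, i.e. 1.141×10¹⁹/6.022×10²³ = 1.895×10⁻⁵ mol.
Photons absorbed: 0.238 × 1.895×10⁻⁵ = 4.510×10⁻⁶ mol.
Product: Φ × n_abs = 0.31 × 4.510×10⁻⁶ = 1.398×10⁻⁶ mol.

1.40×10⁻⁶ mol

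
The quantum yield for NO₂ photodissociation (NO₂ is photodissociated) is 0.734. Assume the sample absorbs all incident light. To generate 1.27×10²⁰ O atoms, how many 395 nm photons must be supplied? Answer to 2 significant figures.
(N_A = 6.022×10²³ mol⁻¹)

1.7×10²⁰ photons

Product: 1.27×10²⁰ / 6.022×10²³ = 2.109×10⁻⁴ mol.
Photons that must be absorbed: 2.109×10⁻⁴ / 0.734 = 2.873×10⁻⁴ mol.
Photon count: 2.873×10⁻⁴ × 6.022×10²³ = 1.7×10²⁰.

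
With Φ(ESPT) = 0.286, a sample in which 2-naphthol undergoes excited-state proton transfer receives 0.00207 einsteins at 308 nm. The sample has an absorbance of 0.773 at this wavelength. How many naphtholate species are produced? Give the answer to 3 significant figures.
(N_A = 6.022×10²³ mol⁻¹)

2.96×10²⁰ species

Fraction absorbed: 1 − 10^(−0.773) = 0.8313.
Photons absorbed: 0.8313 × 0.00207 = 0.001721 mol.
Product: Φ × n_abs = 0.286 × 0.001721 = 4.922×10⁻⁴ mol.
As a count: 4.922×10⁻⁴ × 6.022×10²³ = 2.96×10²⁰.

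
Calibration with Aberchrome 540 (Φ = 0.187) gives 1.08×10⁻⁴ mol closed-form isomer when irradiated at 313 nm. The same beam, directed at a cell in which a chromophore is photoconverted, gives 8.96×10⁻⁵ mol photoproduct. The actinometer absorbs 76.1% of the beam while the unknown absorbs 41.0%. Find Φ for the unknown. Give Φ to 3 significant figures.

Photons absorbed by the actinometer: 1.08×10⁻⁴ / 0.187 = 5.775×10⁻⁴ mol.
Incident flux: 5.775×10⁻⁴ / 0.761 = 7.589×10⁻⁴ einstein.
Absorbed by unknown: 0.410 × 7.589×10⁻⁴ = 3.111×10⁻⁴ mol.
Φ(unknown) = 8.96×10⁻⁵ / 3.111×10⁻⁴ = 0.288.

Φ = 0.288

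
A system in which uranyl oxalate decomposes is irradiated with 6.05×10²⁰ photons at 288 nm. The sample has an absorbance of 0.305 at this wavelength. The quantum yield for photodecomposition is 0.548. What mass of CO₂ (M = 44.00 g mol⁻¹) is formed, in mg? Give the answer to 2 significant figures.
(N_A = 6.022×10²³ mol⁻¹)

Moles of photons: 6.05×10²⁰ / 6.022×10²³ = 0.001005 mol.
Fraction absorbed: 1 − 10^(−0.305) = 0.5045.
Photons absorbed: 0.5045 × 0.001005 = 5.070×10⁻⁴ mol.
Product: Φ × n_abs = 0.548 × 5.070×10⁻⁴ = 2.778×10⁻⁴ mol.
Mass: 2.778×10⁻⁴ × 44.00 = 0.01222 g = 12 mg.

12 mg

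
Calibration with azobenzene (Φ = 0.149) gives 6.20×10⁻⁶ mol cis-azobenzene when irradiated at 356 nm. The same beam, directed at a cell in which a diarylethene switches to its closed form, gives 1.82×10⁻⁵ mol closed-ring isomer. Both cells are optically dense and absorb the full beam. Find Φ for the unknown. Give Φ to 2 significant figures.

Photons absorbed by the actinometer: 6.20×10⁻⁶ / 0.149 = 4.161×10⁻⁵ mol.
Φ(unknown) = 1.82×10⁻⁵ / 4.161×10⁻⁵ = 0.44.

Φ = 0.44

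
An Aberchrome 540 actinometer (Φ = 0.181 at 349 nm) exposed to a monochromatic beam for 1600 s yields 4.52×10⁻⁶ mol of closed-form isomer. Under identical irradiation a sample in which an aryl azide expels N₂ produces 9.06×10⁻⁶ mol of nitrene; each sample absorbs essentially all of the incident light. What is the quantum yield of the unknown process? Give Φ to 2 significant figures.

Φ = 0.36

Photons absorbed by the actinometer: 4.52×10⁻⁶ / 0.181 = 2.497×10⁻⁵ mol.
Φ(unknown) = 9.06×10⁻⁶ / 2.497×10⁻⁵ = 0.36.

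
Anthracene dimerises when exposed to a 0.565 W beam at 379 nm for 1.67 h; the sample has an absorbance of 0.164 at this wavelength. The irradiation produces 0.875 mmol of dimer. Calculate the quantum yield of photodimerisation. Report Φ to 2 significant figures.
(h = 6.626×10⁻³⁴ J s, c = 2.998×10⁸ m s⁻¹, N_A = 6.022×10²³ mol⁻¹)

Φ = 0.26

Product: 0.875 mmol = 8.75×10⁻⁴ mol.
Photon energy at 379 nm: hc/λ = (6.626×10⁻³⁴)(2.998×10⁸)/(379×10⁻⁹) = 5.241×10⁻¹⁹ J.
Energy delivered: (0.565 W)(6012 s) = 3397 J.
Photons incident: 3397 / 5.241×10⁻¹⁹ = 6.482×10²¹, i.e. 6.482×10²¹/6.022×10²³ = 0.01076 mol.
Fraction absorbed: 1 − 10^(−0.164) = 0.3145.
Photons absorbed: 0.3145 × 0.01076 = 0.003384 mol.
Φ = 8.75×10⁻⁴ mol / 0.003384 mol photons = 0.26.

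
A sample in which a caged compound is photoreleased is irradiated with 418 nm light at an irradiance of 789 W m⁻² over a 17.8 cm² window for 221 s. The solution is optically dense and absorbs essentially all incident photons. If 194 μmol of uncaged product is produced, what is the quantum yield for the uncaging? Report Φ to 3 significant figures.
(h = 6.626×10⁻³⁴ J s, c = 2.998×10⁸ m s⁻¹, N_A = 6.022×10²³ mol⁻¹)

Φ = 0.179

Product: 194 μmol = 1.94×10⁻⁴ mol.
Photon energy at 418 nm: hc/λ = (6.626×10⁻³⁴)(2.998×10⁸)/(418×10⁻⁹) = 4.752×10⁻¹⁹ J.
Energy delivered: (789 W m⁻²)(17.8×10⁻⁴ m²)(221 s) = 310.4 J.
Photons incident: 310.4 / 4.752×10⁻¹⁹ = 6.532×10²⁰, i.e. 6.532×10²⁰/6.022×10²³ = 0.001085 mol.
Φ = 1.94×10⁻⁴ mol / 0.001085 mol photons = 0.179.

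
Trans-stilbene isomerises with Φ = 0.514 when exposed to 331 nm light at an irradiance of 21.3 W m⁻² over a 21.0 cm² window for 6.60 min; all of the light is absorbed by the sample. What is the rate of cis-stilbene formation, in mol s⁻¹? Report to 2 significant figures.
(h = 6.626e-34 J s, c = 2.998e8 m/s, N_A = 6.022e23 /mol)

Photon energy at 331 nm: hc/λ = (6.626e-34)(2.998e8)/(331e-9) = 6.001e-19 J.
Energy delivered: (21.3 W m⁻²)(21.0e-4 m²)(396 s) = 17.71 J.
Photons incident: 17.71 / 6.001e-19 = 2.951e19, i.e. 2.951e19/6.022e23 = 4.900e-5 mol.
Product formed: 0.514 × 4.900e-5 = 2.519e-5 mol.
Rate: 2.519e-5 / 396 s = 6.4e-8 mol s⁻¹.

6.4e-8 mol s⁻¹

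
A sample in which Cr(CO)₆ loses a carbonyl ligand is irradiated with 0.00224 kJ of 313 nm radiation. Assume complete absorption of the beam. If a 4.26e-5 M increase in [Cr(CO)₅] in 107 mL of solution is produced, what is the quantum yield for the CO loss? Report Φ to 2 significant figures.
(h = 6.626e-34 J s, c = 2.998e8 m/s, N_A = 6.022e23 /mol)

Φ = 0.78

Product: (4.26e-5 M)(0.107 L) = 4.558e-6 mol.
Photon energy at 313 nm: hc/λ = (6.626e-34)(2.998e8)/(313e-9) = 6.347e-19 J.
Incident energy: 0.00224 kJ = 2.24 J.
Photons incident: 2.24 / 6.347e-19 = 3.529e18, i.e. 3.529e18/6.022e23 = 5.860e-6 mol.
Φ = 4.558e-6 mol / 5.860e-6 mol photons = 0.78.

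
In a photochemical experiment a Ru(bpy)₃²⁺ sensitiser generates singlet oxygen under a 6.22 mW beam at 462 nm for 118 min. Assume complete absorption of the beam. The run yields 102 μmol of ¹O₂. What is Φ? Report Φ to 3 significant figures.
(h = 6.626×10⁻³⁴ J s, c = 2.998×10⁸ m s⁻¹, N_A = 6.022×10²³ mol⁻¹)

Φ = 0.600

Product: 102 μmol = 1.02×10⁻⁴ mol.
Photon energy at 462 nm: hc/λ = (6.626×10⁻³⁴)(2.998×10⁸)/(462×10⁻⁹) = 4.300×10⁻¹⁹ J.
Energy delivered: (6.22 mW)(7080 s) = 44.04 J.
Photons incident: 44.04 / 4.300×10⁻¹⁹ = 1.024×10²⁰, i.e. 1.024×10²⁰/6.022×10²³ = 1.700×10⁻⁴ mol.
Φ = 1.02×10⁻⁴ mol / 1.700×10⁻⁴ mol photons = 0.600.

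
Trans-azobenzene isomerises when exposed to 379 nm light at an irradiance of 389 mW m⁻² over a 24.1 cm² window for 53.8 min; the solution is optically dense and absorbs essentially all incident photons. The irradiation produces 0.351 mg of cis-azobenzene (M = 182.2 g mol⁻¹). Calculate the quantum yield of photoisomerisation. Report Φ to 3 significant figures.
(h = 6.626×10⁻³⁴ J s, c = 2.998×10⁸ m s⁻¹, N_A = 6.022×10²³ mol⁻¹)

Φ = 0.201

Product: 0.351 mg / 182.2 g mol⁻¹ = 1.926×10⁻⁶ mol.
Photon energy at 379 nm: hc/λ = (6.626×10⁻³⁴)(2.998×10⁸)/(379×10⁻⁹) = 5.241×10⁻¹⁹ J.
Energy delivered: (389 mW m⁻²)(24.1×10⁻⁴ m²)(3228 s) = 3.026 J.
Photons incident: 3.026 / 5.241×10⁻¹⁹ = 5.774×10¹⁸, i.e. 5.774×10¹⁸/6.022×10²³ = 9.588×10⁻⁶ mol.
Φ = 1.926×10⁻⁶ mol / 9.588×10⁻⁶ mol photons = 0.201.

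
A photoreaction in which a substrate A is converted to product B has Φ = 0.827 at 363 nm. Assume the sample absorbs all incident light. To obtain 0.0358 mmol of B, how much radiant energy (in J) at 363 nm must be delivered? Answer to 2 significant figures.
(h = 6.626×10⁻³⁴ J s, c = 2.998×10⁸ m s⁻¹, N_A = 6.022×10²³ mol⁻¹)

14 J

Product: 0.0358 mmol = 3.58×10⁻⁵ mol.
Photons that must be absorbed: 3.58×10⁻⁵ / 0.827 = 4.329×10⁻⁵ mol.
Photon energy: hc/λ = 5.472×10⁻¹⁹ J; per mole, 3.295×10⁵ J mol⁻¹.
Energy required: 4.329×10⁻⁵ × 3.295×10⁵ = 14 J.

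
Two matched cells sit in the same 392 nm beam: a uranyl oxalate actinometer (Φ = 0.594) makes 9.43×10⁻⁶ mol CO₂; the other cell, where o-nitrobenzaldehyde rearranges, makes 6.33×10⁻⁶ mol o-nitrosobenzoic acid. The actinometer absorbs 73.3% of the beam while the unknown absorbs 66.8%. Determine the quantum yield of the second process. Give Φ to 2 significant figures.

Photons absorbed by the actinometer: 9.43×10⁻⁶ / 0.594 = 1.588×10⁻⁵ mol.
Incident flux: 1.588×10⁻⁵ / 0.733 = 2.166×10⁻⁵ einstein.
Absorbed by unknown: 0.668 × 2.166×10⁻⁵ = 1.447×10⁻⁵ mol.
Φ(unknown) = 6.33×10⁻⁶ / 1.447×10⁻⁵ = 0.44.

Φ = 0.44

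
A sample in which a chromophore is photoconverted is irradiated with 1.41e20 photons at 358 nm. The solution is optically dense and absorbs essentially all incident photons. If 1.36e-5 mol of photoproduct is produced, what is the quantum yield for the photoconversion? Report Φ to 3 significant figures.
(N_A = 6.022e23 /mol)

Φ = 0.0581

Moles of photons: 1.41e20 / 6.022e23 = 2.341e-4 mol.
Φ = 1.36e-5 mol / 2.341e-4 mol photons = 0.0581.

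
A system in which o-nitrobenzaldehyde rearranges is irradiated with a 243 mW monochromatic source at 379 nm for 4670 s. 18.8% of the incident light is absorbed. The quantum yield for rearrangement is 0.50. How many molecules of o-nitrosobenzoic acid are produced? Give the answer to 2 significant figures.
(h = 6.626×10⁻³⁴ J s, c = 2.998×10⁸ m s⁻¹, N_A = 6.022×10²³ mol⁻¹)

Photon energy at 379 nm: hc/λ = (6.626×10⁻³⁴)(2.998×10⁸)/(379×10⁻⁹) = 5.241×10⁻¹⁹ J.
Energy delivered: (243 mW)(4670 s) = 1135 J.
Photons incident: 1135 / 5.241×10⁻¹⁹ = 2.166×10²¹, i.e. 2.166×10²¹/6.022×10²³ = 0.003597 mol.
Photons absorbed: 0.188 × 0.003597 = 6.762×10⁻⁴ mol.
Product: Φ × n_abs = 0.50 × 6.762×10⁻⁴ = 3.381×10⁻⁴ mol.
As a count: 3.381×10⁻⁴ × 6.022×10²³ = 2.0×10²⁰.

2.0×10²⁰ molecules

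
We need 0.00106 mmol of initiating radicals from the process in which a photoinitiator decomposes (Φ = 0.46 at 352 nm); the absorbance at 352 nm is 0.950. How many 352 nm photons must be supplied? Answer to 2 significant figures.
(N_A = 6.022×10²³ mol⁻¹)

Product: 0.00106 mmol = 1.06×10⁻⁶ mol.
Photons that must be absorbed: 1.06×10⁻⁶ / 0.46 = 2.304×10⁻⁶ mol.
Fraction absorbed: 1 − 10^(−0.950) = 0.8878.
Incident photons needed: 2.304×10⁻⁶ / 0.8878 = 2.595×10⁻⁶ mol.
Photon count: 2.595×10⁻⁶ × 6.022×10²³ = 1.6×10¹⁸.

1.6×10¹⁸ photons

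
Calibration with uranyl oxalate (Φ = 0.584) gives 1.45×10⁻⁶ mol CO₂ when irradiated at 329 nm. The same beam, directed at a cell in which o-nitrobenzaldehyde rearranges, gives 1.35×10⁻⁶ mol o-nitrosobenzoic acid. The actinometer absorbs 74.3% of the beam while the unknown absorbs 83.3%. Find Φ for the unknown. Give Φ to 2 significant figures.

Φ = 0.48

Photons absorbed by the actinometer: 1.45×10⁻⁶ / 0.584 = 2.483×10⁻⁶ mol.
Incident flux: 2.483×10⁻⁶ / 0.743 = 3.342×10⁻⁶ einstein.
Absorbed by unknown: 0.833 × 3.342×10⁻⁶ = 2.784×10⁻⁶ mol.
Φ(unknown) = 1.35×10⁻⁶ / 2.784×10⁻⁶ = 0.48.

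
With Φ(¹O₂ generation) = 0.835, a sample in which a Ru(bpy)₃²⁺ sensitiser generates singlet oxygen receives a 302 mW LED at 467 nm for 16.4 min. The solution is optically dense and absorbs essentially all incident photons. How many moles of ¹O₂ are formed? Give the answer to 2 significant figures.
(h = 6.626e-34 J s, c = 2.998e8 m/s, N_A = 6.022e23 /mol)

Photon energy at 467 nm: hc/λ = (6.626e-34)(2.998e8)/(467e-9) = 4.254e-19 J.
Energy delivered: (302 mW)(984 s) = 297.2 J.
Photons incident: 297.2 / 4.254e-19 = 6.986e20, i.e. 6.986e20/6.022e23 = 0.001160 mol.
Product: Φ × n_abs = 0.835 × 0.001160 = 9.686e-4 mol.

9.7e-4 mol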